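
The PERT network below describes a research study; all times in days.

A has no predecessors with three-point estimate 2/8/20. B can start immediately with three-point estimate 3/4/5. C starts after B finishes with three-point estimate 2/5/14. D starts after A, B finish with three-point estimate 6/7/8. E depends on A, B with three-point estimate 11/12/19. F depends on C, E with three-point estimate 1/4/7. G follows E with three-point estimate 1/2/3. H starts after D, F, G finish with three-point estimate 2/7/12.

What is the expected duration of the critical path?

te_A = (2 + 4·8 + 20)/6 = 54/6 = 9
te_B = (3 + 4·4 + 5)/6 = 24/6 = 4
te_C = (2 + 4·5 + 14)/6 = 36/6 = 6
te_D = (6 + 4·7 + 8)/6 = 42/6 = 7
te_E = (11 + 4·12 + 19)/6 = 78/6 = 13
te_F = (1 + 4·4 + 7)/6 = 24/6 = 4
te_G = (1 + 4·2 + 3)/6 = 12/6 = 2
te_H = (2 + 4·7 + 12)/6 = 42/6 = 7

Forward pass:
ES_A = 0; EF_A = 9
ES_B = 0; EF_B = 4
ES_C = 4; EF_C = 4+6 = 10
ES_D = max(EF_A=9, EF_B=4) = 9; EF_D = 9+7 = 16
ES_E = max(EF_A=9, EF_B=4) = 9; EF_E = 9+13 = 22
ES_F = max(EF_C=10, EF_E=22) = 22; EF_F = 22+4 = 26
ES_G = 22; EF_G = 22+2 = 24
ES_H = max(EF_D=16, EF_F=26, EF_G=24) = 26; EF_H = 26+7 = 33
Expected project duration μ = 33 days. Critical path: A → E → F → H.

33 days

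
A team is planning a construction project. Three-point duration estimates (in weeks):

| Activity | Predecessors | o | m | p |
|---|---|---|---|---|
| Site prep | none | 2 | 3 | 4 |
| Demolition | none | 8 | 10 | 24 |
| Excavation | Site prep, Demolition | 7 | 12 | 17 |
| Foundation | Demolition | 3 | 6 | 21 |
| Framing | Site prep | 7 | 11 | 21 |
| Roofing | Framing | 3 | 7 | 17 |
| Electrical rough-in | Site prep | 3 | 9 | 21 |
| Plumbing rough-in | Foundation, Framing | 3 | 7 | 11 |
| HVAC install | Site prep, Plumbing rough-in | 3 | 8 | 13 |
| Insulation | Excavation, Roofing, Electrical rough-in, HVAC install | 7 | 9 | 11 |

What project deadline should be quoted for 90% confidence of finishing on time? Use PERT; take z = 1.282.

te_Site prep = (2 + 4·3 + 4)/6 = 18/6 = 3; σ²_Site prep = ((4−2)/6)² = 0.111
te_Demolition = (8 + 4·10 + 24)/6 = 72/6 = 12; σ²_Demolition = ((24−8)/6)² = 7.111
te_Excavation = (7 + 4·12 + 17)/6 = 72/6 = 12; σ²_Excavation = ((17−7)/6)² = 2.778
te_Foundation = (3 + 4·6 + 21)/6 = 48/6 = 8; σ²_Foundation = ((21−3)/6)² = 9.000
te_Framing = (7 + 4·11 + 21)/6 = 72/6 = 12; σ²_Framing = ((21−7)/6)² = 5.444
te_Roofing = (3 + 4·7 + 17)/6 = 48/6 = 8; σ²_Roofing = ((17−3)/6)² = 5.444
te_Electrical rough-in = (3 + 4·9 + 21)/6 = 60/6 = 10; σ²_Electrical rough-in = ((21−3)/6)² = 9.000
te_Plumbing rough-in = (3 + 4·7 + 11)/6 = 42/6 = 7; σ²_Plumbing rough-in = ((11−3)/6)² = 1.778
te_HVAC install = (3 + 4·8 + 13)/6 = 48/6 = 8; σ²_HVAC install = ((13−3)/6)² = 2.778
te_Insulation = (7 + 4·9 + 11)/6 = 54/6 = 9; σ²_Insulation = ((11−7)/6)² = 0.444

Forward pass:
ES_Site prep = 0; EF_Site prep = 3
ES_Demolition = 0; EF_Demolition = 12
ES_Excavation = max(EF_Site prep=3, EF_Demolition=12) = 12; EF_Excavation = 12+12 = 24
ES_Foundation = 12; EF_Foundation = 12+8 = 20
ES_Framing = 3; EF_Framing = 3+12 = 15
ES_Roofing = 15; EF_Roofing = 15+8 = 23
ES_Electrical rough-in = 3; EF_Electrical rough-in = 3+10 = 13
ES_Plumbing rough-in = max(EF_Foundation=20, EF_Framing=15) = 20; EF_Plumbing rough-in = 20+7 = 27
ES_HVAC install = max(EF_Site prep=3, EF_Plumbing rough-in=27) = 27; EF_HVAC install = 27+8 = 35
ES_Insulation = max(EF_Excavation=24, EF_Roofing=23, EF_Electrical rough-in=13, EF_HVAC install=35) = 35; EF_Insulation = 35+9 = 44
Expected project duration μ = 44 weeks. Critical path: Demolition → Foundation → Plumbing rough-in → HVAC install → Insulation.

Variance along critical path = 7.111 + 9.000 + 1.778 + 2.778 + 0.444 = 21.111; σ = 4.595 weeks.
D = μ + z·σ = 44 + 1.282·4.595 = 49.9 weeks

49.9 weeks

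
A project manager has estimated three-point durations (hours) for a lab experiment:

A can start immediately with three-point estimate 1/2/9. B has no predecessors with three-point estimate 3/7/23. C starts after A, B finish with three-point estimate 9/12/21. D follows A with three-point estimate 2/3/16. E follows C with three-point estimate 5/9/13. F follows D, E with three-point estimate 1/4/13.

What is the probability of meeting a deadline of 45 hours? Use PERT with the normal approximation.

te_A = (1 + 4·2 + 9)/6 = 18/6 = 3; σ²_A = ((9−1)/6)² = 1.778
te_B = (3 + 4·7 + 23)/6 = 54/6 = 9; σ²_B = ((23−3)/6)² = 11.111
te_C = (9 + 4·12 + 21)/6 = 78/6 = 13; σ²_C = ((21−9)/6)² = 4.000
te_D = (2 + 4·3 + 16)/6 = 30/6 = 5; σ²_D = ((16−2)/6)² = 5.444
te_E = (5 + 4·9 + 13)/6 = 54/6 = 9; σ²_E = ((13−5)/6)² = 1.778
te_F = (1 + 4·4 + 13)/6 = 30/6 = 5; σ²_F = ((13−1)/6)² = 4.000

Forward pass:
ES_A = 0; EF_A = 3
ES_B = 0; EF_B = 9
ES_C = max(EF_A=3, EF_B=9) = 9; EF_C = 9+13 = 22
ES_D = 3; EF_D = 3+5 = 8
ES_E = 22; EF_E = 22+9 = 31
ES_F = max(EF_D=8, EF_E=31) = 31; EF_F = 31+5 = 36
Expected project duration μ = 36 hours. Critical path: B → C → E → F.

Variance along critical path = 11.111 + 4.000 + 1.778 + 4.000 = 20.889; σ = √20.889 = 4.570 hours.
Z = (45 − 36) / 4.570 = 1.969
P(T ≤ 45) = Φ(1.969) ≈ 0.976

0.976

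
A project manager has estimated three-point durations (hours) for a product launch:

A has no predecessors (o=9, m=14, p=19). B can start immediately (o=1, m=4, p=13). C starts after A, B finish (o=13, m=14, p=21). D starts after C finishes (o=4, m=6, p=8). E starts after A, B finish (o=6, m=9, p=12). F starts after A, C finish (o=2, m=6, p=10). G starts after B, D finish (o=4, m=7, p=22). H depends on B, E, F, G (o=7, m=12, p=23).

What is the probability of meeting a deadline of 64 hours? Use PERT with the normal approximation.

0.936

te_A = (9 + 4·14 + 19)/6 = 84/6 = 14; σ²_A = ((19−9)/6)² = 2.778
te_B = (1 + 4·4 + 13)/6 = 30/6 = 5; σ²_B = ((13−1)/6)² = 4.000
te_C = (13 + 4·14 + 21)/6 = 90/6 = 15; σ²_C = ((21−13)/6)² = 1.778
te_D = (4 + 4·6 + 8)/6 = 36/6 = 6; σ²_D = ((8−4)/6)² = 0.444
te_E = (6 + 4·9 + 12)/6 = 54/6 = 9; σ²_E = ((12−6)/6)² = 1.000
te_F = (2 + 4·6 + 10)/6 = 36/6 = 6; σ²_F = ((10−2)/6)² = 1.778
te_G = (4 + 4·7 + 22)/6 = 54/6 = 9; σ²_G = ((22−4)/6)² = 9.000
te_H = (7 + 4·12 + 23)/6 = 78/6 = 13; σ²_H = ((23−7)/6)² = 7.111

Forward pass:
ES_A = 0; EF_A = 14
ES_B = 0; EF_B = 5
ES_C = max(EF_A=14, EF_B=5) = 14; EF_C = 14+15 = 29
ES_D = 29; EF_D = 29+6 = 35
ES_E = max(EF_A=14, EF_B=5) = 14; EF_E = 14+9 = 23
ES_F = max(EF_A=14, EF_C=29) = 29; EF_F = 29+6 = 35
ES_G = max(EF_B=5, EF_D=35) = 35; EF_G = 35+9 = 44
ES_H = max(EF_B=5, EF_E=23, EF_F=35, EF_G=44) = 44; EF_H = 44+13 = 57
Expected project duration μ = 57 hours. Critical path: A → C → D → G → H.

Variance along critical path = 2.778 + 1.778 + 0.444 + 9.000 + 7.111 = 21.111; σ = √21.111 = 4.595 hours.
Z = (64 − 57) / 4.595 = 1.524
P(T ≤ 64) = Φ(1.524) ≈ 0.936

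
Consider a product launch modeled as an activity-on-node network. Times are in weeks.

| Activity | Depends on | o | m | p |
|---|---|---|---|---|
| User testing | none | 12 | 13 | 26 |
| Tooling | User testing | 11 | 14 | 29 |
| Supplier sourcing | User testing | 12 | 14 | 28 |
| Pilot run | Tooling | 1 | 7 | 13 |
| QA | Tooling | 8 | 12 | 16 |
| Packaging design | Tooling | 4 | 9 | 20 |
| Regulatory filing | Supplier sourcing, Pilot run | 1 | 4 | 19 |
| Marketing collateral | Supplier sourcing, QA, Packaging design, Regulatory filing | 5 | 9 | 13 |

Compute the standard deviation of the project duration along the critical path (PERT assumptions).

5.41 weeks

te_User testing = (12 + 4·13 + 26)/6 = 90/6 = 15; σ²_User testing = ((26−12)/6)² = 5.444
te_Tooling = (11 + 4·14 + 29)/6 = 96/6 = 16; σ²_Tooling = ((29−11)/6)² = 9.000
te_Supplier sourcing = (12 + 4·14 + 28)/6 = 96/6 = 16; σ²_Supplier sourcing = ((28−12)/6)² = 7.111
te_Pilot run = (1 + 4·7 + 13)/6 = 42/6 = 7; σ²_Pilot run = ((13−1)/6)² = 4.000
te_QA = (8 + 4·12 + 16)/6 = 72/6 = 12; σ²_QA = ((16−8)/6)² = 1.778
te_Packaging design = (4 + 4·9 + 20)/6 = 60/6 = 10; σ²_Packaging design = ((20−4)/6)² = 7.111
te_Regulatory filing = (1 + 4·4 + 19)/6 = 36/6 = 6; σ²_Regulatory filing = ((19−1)/6)² = 9.000
te_Marketing collateral = (5 + 4·9 + 13)/6 = 54/6 = 9; σ²_Marketing collateral = ((13−5)/6)² = 1.778

Forward pass:
ES_User testing = 0; EF_User testing = 15
ES_Tooling = 15; EF_Tooling = 15+16 = 31
ES_Supplier sourcing = 15; EF_Supplier sourcing = 15+16 = 31
ES_Pilot run = 31; EF_Pilot run = 31+7 = 38
ES_QA = 31; EF_QA = 31+12 = 43
ES_Packaging design = 31; EF_Packaging design = 31+10 = 41
ES_Regulatory filing = max(EF_Supplier sourcing=31, EF_Pilot run=38) = 38; EF_Regulatory filing = 38+6 = 44
ES_Marketing collateral = max(EF_Supplier sourcing=31, EF_QA=43, EF_Packaging design=41, EF_Regulatory filing=44) = 44; EF_Marketing collateral = 44+9 = 53
Expected project duration μ = 53 weeks. Critical path: User testing → Tooling → Pilot run → Regulatory filing → Marketing collateral.

Variance along critical path = 5.444 + 9.000 + 4.000 + 9.000 + 1.778 = 29.222
σ = √29.222 = 5.406 weeks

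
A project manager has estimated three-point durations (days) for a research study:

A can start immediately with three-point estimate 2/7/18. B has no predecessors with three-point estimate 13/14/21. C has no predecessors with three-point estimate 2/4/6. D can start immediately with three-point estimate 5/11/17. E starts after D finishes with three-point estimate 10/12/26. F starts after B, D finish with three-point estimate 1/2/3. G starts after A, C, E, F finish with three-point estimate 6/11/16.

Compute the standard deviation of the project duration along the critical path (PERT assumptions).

te_A = (2 + 4·7 + 18)/6 = 48/6 = 8; σ²_A = ((18−2)/6)² = 7.111
te_B = (13 + 4·14 + 21)/6 = 90/6 = 15; σ²_B = ((21−13)/6)² = 1.778
te_C = (2 + 4·4 + 6)/6 = 24/6 = 4; σ²_C = ((6−2)/6)² = 0.444
te_D = (5 + 4·11 + 17)/6 = 66/6 = 11; σ²_D = ((17−5)/6)² = 4.000
te_E = (10 + 4·12 + 26)/6 = 84/6 = 14; σ²_E = ((26−10)/6)² = 7.111
te_F = (1 + 4·2 + 3)/6 = 12/6 = 2; σ²_F = ((3−1)/6)² = 0.111
te_G = (6 + 4·11 + 16)/6 = 66/6 = 11; σ²_G = ((16−6)/6)² = 2.778

Forward pass:
ES_A = 0; EF_A = 8
ES_B = 0; EF_B = 15
ES_C = 0; EF_C = 4
ES_D = 0; EF_D = 11
ES_E = 11; EF_E = 11+14 = 25
ES_F = max(EF_B=15, EF_D=11) = 15; EF_F = 15+2 = 17
ES_G = max(EF_A=8, EF_C=4, EF_E=25, EF_F=17) = 25; EF_G = 25+11 = 36
Expected project duration μ = 36 days. Critical path: D → E → G.

Variance along critical path = 4.000 + 7.111 + 2.778 = 13.889
σ = √13.889 = 3.727 days

3.73 days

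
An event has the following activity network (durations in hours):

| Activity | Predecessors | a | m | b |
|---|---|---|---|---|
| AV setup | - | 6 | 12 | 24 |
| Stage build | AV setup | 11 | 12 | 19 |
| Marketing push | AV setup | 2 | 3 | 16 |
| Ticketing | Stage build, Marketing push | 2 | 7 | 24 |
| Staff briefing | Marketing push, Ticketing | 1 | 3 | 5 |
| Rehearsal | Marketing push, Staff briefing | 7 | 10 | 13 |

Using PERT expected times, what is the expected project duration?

te_AV setup = (6 + 4·12 + 24)/6 = 78/6 = 13
te_Stage build = (11 + 4·12 + 19)/6 = 78/6 = 13
te_Marketing push = (2 + 4·3 + 16)/6 = 30/6 = 5
te_Ticketing = (2 + 4·7 + 24)/6 = 54/6 = 9
te_Staff briefing = (1 + 4·3 + 5)/6 = 18/6 = 3
te_Rehearsal = (7 + 4·10 + 13)/6 = 60/6 = 10

Forward pass:
ES_AV setup = 0; EF_AV setup = 13
ES_Stage build = 13; EF_Stage build = 13+13 = 26
ES_Marketing push = 13; EF_Marketing push = 13+5 = 18
ES_Ticketing = max(EF_Stage build=26, EF_Marketing push=18) = 26; EF_Ticketing = 26+9 = 35
ES_Staff briefing = max(EF_Marketing push=18, EF_Ticketing=35) = 35; EF_Staff briefing = 35+3 = 38
ES_Rehearsal = max(EF_Marketing push=18, EF_Staff briefing=38) = 38; EF_Rehearsal = 38+10 = 48
Expected project duration μ = 48 hours. Critical path: AV setup → Stage build → Ticketing → Staff briefing → Rehearsal.

48 hours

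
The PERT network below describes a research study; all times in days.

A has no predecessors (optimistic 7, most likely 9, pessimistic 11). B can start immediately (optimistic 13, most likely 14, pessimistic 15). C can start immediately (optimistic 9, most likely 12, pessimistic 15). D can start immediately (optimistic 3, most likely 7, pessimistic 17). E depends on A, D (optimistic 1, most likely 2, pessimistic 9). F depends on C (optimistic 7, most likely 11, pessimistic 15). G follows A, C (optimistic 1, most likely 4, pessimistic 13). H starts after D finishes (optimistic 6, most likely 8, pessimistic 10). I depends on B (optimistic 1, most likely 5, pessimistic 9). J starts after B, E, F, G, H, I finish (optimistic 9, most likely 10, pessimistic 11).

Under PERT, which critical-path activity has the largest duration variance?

te_A = (7 + 4·9 + 11)/6 = 54/6 = 9; σ²_A = ((11−7)/6)² = 0.444
te_B = (13 + 4·14 + 15)/6 = 84/6 = 14; σ²_B = ((15−13)/6)² = 0.111
te_C = (9 + 4·12 + 15)/6 = 72/6 = 12; σ²_C = ((15−9)/6)² = 1.000
te_D = (3 + 4·7 + 17)/6 = 48/6 = 8; σ²_D = ((17−3)/6)² = 5.444
te_E = (1 + 4·2 + 9)/6 = 18/6 = 3; σ²_E = ((9−1)/6)² = 1.778
te_F = (7 + 4·11 + 15)/6 = 66/6 = 11; σ²_F = ((15−7)/6)² = 1.778
te_G = (1 + 4·4 + 13)/6 = 30/6 = 5; σ²_G = ((13−1)/6)² = 4.000
te_H = (6 + 4·8 + 10)/6 = 48/6 = 8; σ²_H = ((10−6)/6)² = 0.444
te_I = (1 + 4·5 + 9)/6 = 30/6 = 5; σ²_I = ((9−1)/6)² = 1.778
te_J = (9 + 4·10 + 11)/6 = 60/6 = 10; σ²_J = ((11−9)/6)² = 0.111

Forward pass:
ES_A = 0; EF_A = 9
ES_B = 0; EF_B = 14
ES_C = 0; EF_C = 12
ES_D = 0; EF_D = 8
ES_E = max(EF_A=9, EF_D=8) = 9; EF_E = 9+3 = 12
ES_F = 12; EF_F = 12+11 = 23
ES_G = max(EF_A=9, EF_C=12) = 12; EF_G = 12+5 = 17
ES_H = 8; EF_H = 8+8 = 16
ES_I = 14; EF_I = 14+5 = 19
ES_J = max(EF_B=14, EF_E=12, EF_F=23, EF_G=17, EF_H=16, EF_I=19) = 23; EF_J = 23+10 = 33
Expected project duration μ = 33 days. Critical path: C → F → J.

Variances on critical path: σ²_C=1.000, σ²_F=1.778, σ²_J=0.111.
Largest is σ²_F = 1.778.

F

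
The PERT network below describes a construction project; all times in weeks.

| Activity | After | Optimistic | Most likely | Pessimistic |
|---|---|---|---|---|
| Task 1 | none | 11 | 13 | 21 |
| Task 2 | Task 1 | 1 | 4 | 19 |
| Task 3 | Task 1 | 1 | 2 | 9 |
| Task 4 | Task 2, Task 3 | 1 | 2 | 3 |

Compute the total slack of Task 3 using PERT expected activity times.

3 weeks

te_Task 1 = (11 + 4·13 + 21)/6 = 84/6 = 14
te_Task 2 = (1 + 4·4 + 19)/6 = 36/6 = 6
te_Task 3 = (1 + 4·2 + 9)/6 = 18/6 = 3
te_Task 4 = (1 + 4·2 + 3)/6 = 12/6 = 2

Forward pass:
ES_Task 1 = 0; EF_Task 1 = 14
ES_Task 2 = 14; EF_Task 2 = 14+6 = 20
ES_Task 3 = 14; EF_Task 3 = 14+3 = 17
ES_Task 4 = max(EF_Task 2=20, EF_Task 3=17) = 20; EF_Task 4 = 20+2 = 22
Expected project duration μ = 22 weeks. Critical path: Task 1 → Task 2 → Task 4.

Backward pass:
LF_Task 4 = 22; LS_Task 4 = 22−2 = 20
LF_Task 3 = LS_Task 4 = 20; LS_Task 3 = 20−3 = 17
LF_Task 2 = LS_Task 4 = 20; LS_Task 2 = 20−6 = 14
LF_Task 1 = min(LS_Task 2=14, LS_Task 3=17) = 14; LS_Task 1 = 14−14 = 0
Slack_Task 3 = LS_Task 3 − ES_Task 3 = 17 − 14 = 3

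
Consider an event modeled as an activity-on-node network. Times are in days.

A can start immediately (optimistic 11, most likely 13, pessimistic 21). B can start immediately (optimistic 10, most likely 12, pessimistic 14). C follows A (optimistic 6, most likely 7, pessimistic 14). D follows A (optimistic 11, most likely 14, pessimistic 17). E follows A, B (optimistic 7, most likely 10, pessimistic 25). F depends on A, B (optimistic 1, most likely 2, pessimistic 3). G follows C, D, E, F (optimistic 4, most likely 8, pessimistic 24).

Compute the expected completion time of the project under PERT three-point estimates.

38 days

te_A = (11 + 4·13 + 21)/6 = 84/6 = 14
te_B = (10 + 4·12 + 14)/6 = 72/6 = 12
te_C = (6 + 4·7 + 14)/6 = 48/6 = 8
te_D = (11 + 4·14 + 17)/6 = 84/6 = 14
te_E = (7 + 4·10 + 25)/6 = 72/6 = 12
te_F = (1 + 4·2 + 3)/6 = 12/6 = 2
te_G = (4 + 4·8 + 24)/6 = 60/6 = 10

Forward pass:
ES_A = 0; EF_A = 14
ES_B = 0; EF_B = 12
ES_C = 14; EF_C = 14+8 = 22
ES_D = 14; EF_D = 14+14 = 28
ES_E = max(EF_A=14, EF_B=12) = 14; EF_E = 14+12 = 26
ES_F = max(EF_A=14, EF_B=12) = 14; EF_F = 14+2 = 16
ES_G = max(EF_C=22, EF_D=28, EF_E=26, EF_F=16) = 28; EF_G = 28+10 = 38
Expected project duration μ = 38 days. Critical path: A → D → G.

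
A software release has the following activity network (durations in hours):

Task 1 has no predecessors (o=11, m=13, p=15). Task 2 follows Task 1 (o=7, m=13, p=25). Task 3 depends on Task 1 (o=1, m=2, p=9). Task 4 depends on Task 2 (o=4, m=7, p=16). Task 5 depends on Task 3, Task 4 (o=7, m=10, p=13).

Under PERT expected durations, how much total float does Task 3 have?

te_Task 1 = (11 + 4·13 + 15)/6 = 78/6 = 13
te_Task 2 = (7 + 4·13 + 25)/6 = 84/6 = 14
te_Task 3 = (1 + 4·2 + 9)/6 = 18/6 = 3
te_Task 4 = (4 + 4·7 + 16)/6 = 48/6 = 8
te_Task 5 = (7 + 4·10 + 13)/6 = 60/6 = 10

Forward pass:
ES_Task 1 = 0; EF_Task 1 = 13
ES_Task 2 = 13; EF_Task 2 = 13+14 = 27
ES_Task 3 = 13; EF_Task 3 = 13+3 = 16
ES_Task 4 = 27; EF_Task 4 = 27+8 = 35
ES_Task 5 = max(EF_Task 3=16, EF_Task 4=35) = 35; EF_Task 5 = 35+10 = 45
Expected project duration μ = 45 hours. Critical path: Task 1 → Task 2 → Task 4 → Task 5.

Backward pass:
LF_Task 5 = 45; LS_Task 5 = 45−10 = 35
LF_Task 4 = LS_Task 5 = 35; LS_Task 4 = 35−8 = 27
LF_Task 3 = LS_Task 5 = 35; LS_Task 3 = 35−3 = 32
LF_Task 2 = LS_Task 4 = 27; LS_Task 2 = 27−14 = 13
LF_Task 1 = min(LS_Task 2=13, LS_Task 3=32) = 13; LS_Task 1 = 13−13 = 0
Slack_Task 3 = LS_Task 3 − ES_Task 3 = 32 − 13 = 19

19 hours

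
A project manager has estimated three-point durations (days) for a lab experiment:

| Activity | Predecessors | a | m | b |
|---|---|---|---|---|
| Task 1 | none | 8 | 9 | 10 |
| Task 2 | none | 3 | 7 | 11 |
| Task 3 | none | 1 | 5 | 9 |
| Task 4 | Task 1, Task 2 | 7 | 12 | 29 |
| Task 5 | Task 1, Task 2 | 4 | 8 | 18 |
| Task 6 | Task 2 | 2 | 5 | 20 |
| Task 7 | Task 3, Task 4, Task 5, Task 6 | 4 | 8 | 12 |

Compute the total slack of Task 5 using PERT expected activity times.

5 days

te_Task 1 = (8 + 4·9 + 10)/6 = 54/6 = 9
te_Task 2 = (3 + 4·7 + 11)/6 = 42/6 = 7
te_Task 3 = (1 + 4·5 + 9)/6 = 30/6 = 5
te_Task 4 = (7 + 4·12 + 29)/6 = 84/6 = 14
te_Task 5 = (4 + 4·8 + 18)/6 = 54/6 = 9
te_Task 6 = (2 + 4·5 + 20)/6 = 42/6 = 7
te_Task 7 = (4 + 4·8 + 12)/6 = 48/6 = 8

Forward pass:
ES_Task 1 = 0; EF_Task 1 = 9
ES_Task 2 = 0; EF_Task 2 = 7
ES_Task 3 = 0; EF_Task 3 = 5
ES_Task 4 = max(EF_Task 1=9, EF_Task 2=7) = 9; EF_Task 4 = 9+14 = 23
ES_Task 5 = max(EF_Task 1=9, EF_Task 2=7) = 9; EF_Task 5 = 9+9 = 18
ES_Task 6 = 7; EF_Task 6 = 7+7 = 14
ES_Task 7 = max(EF_Task 3=5, EF_Task 4=23, EF_Task 5=18, EF_Task 6=14) = 23; EF_Task 7 = 23+8 = 31
Expected project duration μ = 31 days. Critical path: Task 1 → Task 4 → Task 7.

Backward pass:
LF_Task 7 = 31; LS_Task 7 = 31−8 = 23
LF_Task 6 = LS_Task 7 = 23; LS_Task 6 = 23−7 = 16
LF_Task 5 = LS_Task 7 = 23; LS_Task 5 = 23−9 = 14
LF_Task 4 = LS_Task 7 = 23; LS_Task 4 = 23−14 = 9
LF_Task 3 = LS_Task 7 = 23; LS_Task 3 = 23−5 = 18
LF_Task 2 = min(LS_Task 4=9, LS_Task 5=14, LS_Task 6=16) = 9; LS_Task 2 = 9−7 = 2
LF_Task 1 = min(LS_Task 4=9, LS_Task 5=14) = 9; LS_Task 1 = 9−9 = 0
Slack_Task 5 = LS_Task 5 − ES_Task 5 = 14 − 9 = 5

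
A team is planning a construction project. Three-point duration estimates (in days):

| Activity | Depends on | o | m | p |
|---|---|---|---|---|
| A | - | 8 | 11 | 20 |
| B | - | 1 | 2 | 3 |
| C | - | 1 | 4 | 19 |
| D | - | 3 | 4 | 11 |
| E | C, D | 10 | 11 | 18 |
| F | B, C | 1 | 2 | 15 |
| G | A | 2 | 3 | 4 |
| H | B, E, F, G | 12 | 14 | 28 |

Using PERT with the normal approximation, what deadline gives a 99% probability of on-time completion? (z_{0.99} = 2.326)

43.8 days

te_A = (8 + 4·11 + 20)/6 = 72/6 = 12; σ²_A = ((20−8)/6)² = 4.000
te_B = (1 + 4·2 + 3)/6 = 12/6 = 2; σ²_B = ((3−1)/6)² = 0.111
te_C = (1 + 4·4 + 19)/6 = 36/6 = 6; σ²_C = ((19−1)/6)² = 9.000
te_D = (3 + 4·4 + 11)/6 = 30/6 = 5; σ²_D = ((11−3)/6)² = 1.778
te_E = (10 + 4·11 + 18)/6 = 72/6 = 12; σ²_E = ((18−10)/6)² = 1.778
te_F = (1 + 4·2 + 15)/6 = 24/6 = 4; σ²_F = ((15−1)/6)² = 5.444
te_G = (2 + 4·3 + 4)/6 = 18/6 = 3; σ²_G = ((4−2)/6)² = 0.111
te_H = (12 + 4·14 + 28)/6 = 96/6 = 16; σ²_H = ((28−12)/6)² = 7.111

Forward pass:
ES_A = 0; EF_A = 12
ES_B = 0; EF_B = 2
ES_C = 0; EF_C = 6
ES_D = 0; EF_D = 5
ES_E = max(EF_C=6, EF_D=5) = 6; EF_E = 6+12 = 18
ES_F = max(EF_B=2, EF_C=6) = 6; EF_F = 6+4 = 10
ES_G = 12; EF_G = 12+3 = 15
ES_H = max(EF_B=2, EF_E=18, EF_F=10, EF_G=15) = 18; EF_H = 18+16 = 34
Expected project duration μ = 34 days. Critical path: C → E → H.

Variance along critical path = 9.000 + 1.778 + 7.111 = 17.889; σ = 4.230 days.
D = μ + z·σ = 34 + 2.326·4.230 = 43.8 days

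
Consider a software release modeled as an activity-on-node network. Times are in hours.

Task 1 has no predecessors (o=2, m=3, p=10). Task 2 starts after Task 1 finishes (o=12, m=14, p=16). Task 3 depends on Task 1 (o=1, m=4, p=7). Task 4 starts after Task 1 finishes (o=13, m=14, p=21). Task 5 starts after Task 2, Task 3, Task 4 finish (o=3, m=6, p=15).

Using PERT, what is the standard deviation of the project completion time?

2.75 hours

te_Task 1 = (2 + 4·3 + 10)/6 = 24/6 = 4; σ²_Task 1 = ((10−2)/6)² = 1.778
te_Task 2 = (12 + 4·14 + 16)/6 = 84/6 = 14; σ²_Task 2 = ((16−12)/6)² = 0.444
te_Task 3 = (1 + 4·4 + 7)/6 = 24/6 = 4; σ²_Task 3 = ((7−1)/6)² = 1.000
te_Task 4 = (13 + 4·14 + 21)/6 = 90/6 = 15; σ²_Task 4 = ((21−13)/6)² = 1.778
te_Task 5 = (3 + 4·6 + 15)/6 = 42/6 = 7; σ²_Task 5 = ((15−3)/6)² = 4.000

Forward pass:
ES_Task 1 = 0; EF_Task 1 = 4
ES_Task 2 = 4; EF_Task 2 = 4+14 = 18
ES_Task 3 = 4; EF_Task 3 = 4+4 = 8
ES_Task 4 = 4; EF_Task 4 = 4+15 = 19
ES_Task 5 = max(EF_Task 2=18, EF_Task 3=8, EF_Task 4=19) = 19; EF_Task 5 = 19+7 = 26
Expected project duration μ = 26 hours. Critical path: Task 1 → Task 4 → Task 5.

Variance along critical path = 1.778 + 1.778 + 4.000 = 7.556
σ = √7.556 = 2.749 hours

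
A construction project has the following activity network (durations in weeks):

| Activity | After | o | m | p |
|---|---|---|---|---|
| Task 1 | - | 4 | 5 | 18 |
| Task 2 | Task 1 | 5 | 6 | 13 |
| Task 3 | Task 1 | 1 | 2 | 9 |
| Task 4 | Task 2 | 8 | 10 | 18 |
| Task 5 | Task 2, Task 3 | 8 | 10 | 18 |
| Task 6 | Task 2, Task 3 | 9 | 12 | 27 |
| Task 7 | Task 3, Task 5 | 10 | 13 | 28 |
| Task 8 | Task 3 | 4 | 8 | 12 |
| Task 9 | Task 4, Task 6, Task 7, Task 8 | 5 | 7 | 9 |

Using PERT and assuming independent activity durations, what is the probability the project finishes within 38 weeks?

0.021

te_Task 1 = (4 + 4·5 + 18)/6 = 42/6 = 7; σ²_Task 1 = ((18−4)/6)² = 5.444
te_Task 2 = (5 + 4·6 + 13)/6 = 42/6 = 7; σ²_Task 2 = ((13−5)/6)² = 1.778
te_Task 3 = (1 + 4·2 + 9)/6 = 18/6 = 3; σ²_Task 3 = ((9−1)/6)² = 1.778
te_Task 4 = (8 + 4·10 + 18)/6 = 66/6 = 11; σ²_Task 4 = ((18−8)/6)² = 2.778
te_Task 5 = (8 + 4·10 + 18)/6 = 66/6 = 11; σ²_Task 5 = ((18−8)/6)² = 2.778
te_Task 6 = (9 + 4·12 + 27)/6 = 84/6 = 14; σ²_Task 6 = ((27−9)/6)² = 9.000
te_Task 7 = (10 + 4·13 + 28)/6 = 90/6 = 15; σ²_Task 7 = ((28−10)/6)² = 9.000
te_Task 8 = (4 + 4·8 + 12)/6 = 48/6 = 8; σ²_Task 8 = ((12−4)/6)² = 1.778
te_Task 9 = (5 + 4·7 + 9)/6 = 42/6 = 7; σ²_Task 9 = ((9−5)/6)² = 0.444

Forward pass:
ES_Task 1 = 0; EF_Task 1 = 7
ES_Task 2 = 7; EF_Task 2 = 7+7 = 14
ES_Task 3 = 7; EF_Task 3 = 7+3 = 10
ES_Task 4 = 14; EF_Task 4 = 14+11 = 25
ES_Task 5 = max(EF_Task 2=14, EF_Task 3=10) = 14; EF_Task 5 = 14+11 = 25
ES_Task 6 = max(EF_Task 2=14, EF_Task 3=10) = 14; EF_Task 6 = 14+14 = 28
ES_Task 7 = max(EF_Task 3=10, EF_Task 5=25) = 25; EF_Task 7 = 25+15 = 40
ES_Task 8 = 10; EF_Task 8 = 10+8 = 18
ES_Task 9 = max(EF_Task 4=25, EF_Task 6=28, EF_Task 7=40, EF_Task 8=18) = 40; EF_Task 9 = 40+7 = 47
Expected project duration μ = 47 weeks. Critical path: Task 1 → Task 2 → Task 5 → Task 7 → Task 9.

Variance along critical path = 5.444 + 1.778 + 2.778 + 9.000 + 0.444 = 19.444; σ = √19.444 = 4.410 weeks.
Z = (38 − 47) / 4.410 = -2.041
P(T ≤ 38) = Φ(-2.041) ≈ 0.021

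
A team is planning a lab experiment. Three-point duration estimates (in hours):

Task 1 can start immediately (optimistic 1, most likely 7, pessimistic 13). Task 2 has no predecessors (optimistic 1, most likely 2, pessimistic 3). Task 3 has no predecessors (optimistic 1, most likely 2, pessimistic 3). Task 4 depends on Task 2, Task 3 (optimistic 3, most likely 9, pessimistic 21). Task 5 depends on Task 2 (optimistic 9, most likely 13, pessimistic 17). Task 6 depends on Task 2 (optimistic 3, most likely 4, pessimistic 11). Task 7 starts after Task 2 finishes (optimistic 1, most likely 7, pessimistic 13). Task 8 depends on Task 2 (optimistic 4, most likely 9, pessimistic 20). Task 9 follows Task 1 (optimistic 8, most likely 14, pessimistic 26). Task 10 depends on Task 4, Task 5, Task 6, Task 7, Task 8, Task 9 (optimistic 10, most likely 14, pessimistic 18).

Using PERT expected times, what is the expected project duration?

36 hours

te_Task 1 = (1 + 4·7 + 13)/6 = 42/6 = 7
te_Task 2 = (1 + 4·2 + 3)/6 = 12/6 = 2
te_Task 3 = (1 + 4·2 + 3)/6 = 12/6 = 2
te_Task 4 = (3 + 4·9 + 21)/6 = 60/6 = 10
te_Task 5 = (9 + 4·13 + 17)/6 = 78/6 = 13
te_Task 6 = (3 + 4·4 + 11)/6 = 30/6 = 5
te_Task 7 = (1 + 4·7 + 13)/6 = 42/6 = 7
te_Task 8 = (4 + 4·9 + 20)/6 = 60/6 = 10
te_Task 9 = (8 + 4·14 + 26)/6 = 90/6 = 15
te_Task 10 = (10 + 4·14 + 18)/6 = 84/6 = 14

Forward pass:
ES_Task 1 = 0; EF_Task 1 = 7
ES_Task 2 = 0; EF_Task 2 = 2
ES_Task 3 = 0; EF_Task 3 = 2
ES_Task 4 = max(EF_Task 2=2, EF_Task 3=2) = 2; EF_Task 4 = 2+10 = 12
ES_Task 5 = 2; EF_Task 5 = 2+13 = 15
ES_Task 6 = 2; EF_Task 6 = 2+5 = 7
ES_Task 7 = 2; EF_Task 7 = 2+7 = 9
ES_Task 8 = 2; EF_Task 8 = 2+10 = 12
ES_Task 9 = 7; EF_Task 9 = 7+15 = 22
ES_Task 10 = max(EF_Task 4=12, EF_Task 5=15, EF_Task 6=7, EF_Task 7=9, EF_Task 8=12, EF_Task 9=22) = 22; EF_Task 10 = 22+14 = 36
Expected project duration μ = 36 hours. Critical path: Task 1 → Task 9 → Task 10.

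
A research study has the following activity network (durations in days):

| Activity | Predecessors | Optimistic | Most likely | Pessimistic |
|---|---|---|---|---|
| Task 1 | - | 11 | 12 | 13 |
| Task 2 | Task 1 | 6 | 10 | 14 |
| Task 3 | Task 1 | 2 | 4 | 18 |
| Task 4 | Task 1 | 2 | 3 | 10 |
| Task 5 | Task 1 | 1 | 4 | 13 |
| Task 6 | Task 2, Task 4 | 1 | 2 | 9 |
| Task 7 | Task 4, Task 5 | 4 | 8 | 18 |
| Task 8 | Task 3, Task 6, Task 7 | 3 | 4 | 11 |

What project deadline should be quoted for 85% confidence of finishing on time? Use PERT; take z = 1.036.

34.5 days

te_Task 1 = (11 + 4·12 + 13)/6 = 72/6 = 12; σ²_Task 1 = ((13−11)/6)² = 0.111
te_Task 2 = (6 + 4·10 + 14)/6 = 60/6 = 10; σ²_Task 2 = ((14−6)/6)² = 1.778
te_Task 3 = (2 + 4·4 + 18)/6 = 36/6 = 6; σ²_Task 3 = ((18−2)/6)² = 7.111
te_Task 4 = (2 + 4·3 + 10)/6 = 24/6 = 4; σ²_Task 4 = ((10−2)/6)² = 1.778
te_Task 5 = (1 + 4·4 + 13)/6 = 30/6 = 5; σ²_Task 5 = ((13−1)/6)² = 4.000
te_Task 6 = (1 + 4·2 + 9)/6 = 18/6 = 3; σ²_Task 6 = ((9−1)/6)² = 1.778
te_Task 7 = (4 + 4·8 + 18)/6 = 54/6 = 9; σ²_Task 7 = ((18−4)/6)² = 5.444
te_Task 8 = (3 + 4·4 + 11)/6 = 30/6 = 5; σ²_Task 8 = ((11−3)/6)² = 1.778

Forward pass:
ES_Task 1 = 0; EF_Task 1 = 12
ES_Task 2 = 12; EF_Task 2 = 12+10 = 22
ES_Task 3 = 12; EF_Task 3 = 12+6 = 18
ES_Task 4 = 12; EF_Task 4 = 12+4 = 16
ES_Task 5 = 12; EF_Task 5 = 12+5 = 17
ES_Task 6 = max(EF_Task 2=22, EF_Task 4=16) = 22; EF_Task 6 = 22+3 = 25
ES_Task 7 = max(EF_Task 4=16, EF_Task 5=17) = 17; EF_Task 7 = 17+9 = 26
ES_Task 8 = max(EF_Task 3=18, EF_Task 6=25, EF_Task 7=26) = 26; EF_Task 8 = 26+5 = 31
Expected project duration μ = 31 days. Critical path: Task 1 → Task 5 → Task 7 → Task 8.

Variance along critical path = 0.111 + 4.000 + 5.444 + 1.778 = 11.333; σ = 3.367 days.
D = μ + z·σ = 31 + 1.036·3.367 = 34.5 days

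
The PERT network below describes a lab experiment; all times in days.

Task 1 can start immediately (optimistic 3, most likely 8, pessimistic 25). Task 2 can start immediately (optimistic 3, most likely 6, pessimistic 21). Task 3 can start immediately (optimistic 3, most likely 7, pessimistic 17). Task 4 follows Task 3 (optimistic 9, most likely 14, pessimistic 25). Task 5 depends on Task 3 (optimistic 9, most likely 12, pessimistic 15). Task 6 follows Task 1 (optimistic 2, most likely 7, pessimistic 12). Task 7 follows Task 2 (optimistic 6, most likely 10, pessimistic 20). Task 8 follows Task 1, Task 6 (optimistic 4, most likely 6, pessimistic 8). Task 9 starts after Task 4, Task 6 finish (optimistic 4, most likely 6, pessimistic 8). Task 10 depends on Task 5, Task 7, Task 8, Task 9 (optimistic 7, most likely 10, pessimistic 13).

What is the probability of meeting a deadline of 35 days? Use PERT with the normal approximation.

te_Task 1 = (3 + 4·8 + 25)/6 = 60/6 = 10; σ²_Task 1 = ((25−3)/6)² = 13.444
te_Task 2 = (3 + 4·6 + 21)/6 = 48/6 = 8; σ²_Task 2 = ((21−3)/6)² = 9.000
te_Task 3 = (3 + 4·7 + 17)/6 = 48/6 = 8; σ²_Task 3 = ((17−3)/6)² = 5.444
te_Task 4 = (9 + 4·14 + 25)/6 = 90/6 = 15; σ²_Task 4 = ((25−9)/6)² = 7.111
te_Task 5 = (9 + 4·12 + 15)/6 = 72/6 = 12; σ²_Task 5 = ((15−9)/6)² = 1.000
te_Task 6 = (2 + 4·7 + 12)/6 = 42/6 = 7; σ²_Task 6 = ((12−2)/6)² = 2.778
te_Task 7 = (6 + 4·10 + 20)/6 = 66/6 = 11; σ²_Task 7 = ((20−6)/6)² = 5.444
te_Task 8 = (4 + 4·6 + 8)/6 = 36/6 = 6; σ²_Task 8 = ((8−4)/6)² = 0.444
te_Task 9 = (4 + 4·6 + 8)/6 = 36/6 = 6; σ²_Task 9 = ((8−4)/6)² = 0.444
te_Task 10 = (7 + 4·10 + 13)/6 = 60/6 = 10; σ²_Task 10 = ((13−7)/6)² = 1.000

Forward pass:
ES_Task 1 = 0; EF_Task 1 = 10
ES_Task 2 = 0; EF_Task 2 = 8
ES_Task 3 = 0; EF_Task 3 = 8
ES_Task 4 = 8; EF_Task 4 = 8+15 = 23
ES_Task 5 = 8; EF_Task 5 = 8+12 = 20
ES_Task 6 = 10; EF_Task 6 = 10+7 = 17
ES_Task 7 = 8; EF_Task 7 = 8+11 = 19
ES_Task 8 = max(EF_Task 1=10, EF_Task 6=17) = 17; EF_Task 8 = 17+6 = 23
ES_Task 9 = max(EF_Task 4=23, EF_Task 6=17) = 23; EF_Task 9 = 23+6 = 29
ES_Task 10 = max(EF_Task 5=20, EF_Task 7=19, EF_Task 8=23, EF_Task 9=29) = 29; EF_Task 10 = 29+10 = 39
Expected project duration μ = 39 days. Critical path: Task 3 → Task 4 → Task 9 → Task 10.

Variance along critical path = 5.444 + 7.111 + 0.444 + 1.000 = 14.000; σ = √14.000 = 3.742 days.
Z = (35 − 39) / 3.742 = -1.069
P(T ≤ 35) = Φ(-1.069) ≈ 0.143

0.143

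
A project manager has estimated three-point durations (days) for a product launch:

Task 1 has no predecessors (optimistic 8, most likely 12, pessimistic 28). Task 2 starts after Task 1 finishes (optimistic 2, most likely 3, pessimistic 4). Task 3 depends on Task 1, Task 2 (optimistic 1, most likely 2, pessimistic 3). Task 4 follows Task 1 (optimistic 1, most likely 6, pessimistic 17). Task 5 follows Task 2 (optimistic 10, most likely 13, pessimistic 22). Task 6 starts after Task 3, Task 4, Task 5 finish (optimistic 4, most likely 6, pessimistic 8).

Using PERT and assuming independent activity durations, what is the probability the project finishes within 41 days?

0.844

te_Task 1 = (8 + 4·12 + 28)/6 = 84/6 = 14; σ²_Task 1 = ((28−8)/6)² = 11.111
te_Task 2 = (2 + 4·3 + 4)/6 = 18/6 = 3; σ²_Task 2 = ((4−2)/6)² = 0.111
te_Task 3 = (1 + 4·2 + 3)/6 = 12/6 = 2; σ²_Task 3 = ((3−1)/6)² = 0.111
te_Task 4 = (1 + 4·6 + 17)/6 = 42/6 = 7; σ²_Task 4 = ((17−1)/6)² = 7.111
te_Task 5 = (10 + 4·13 + 22)/6 = 84/6 = 14; σ²_Task 5 = ((22−10)/6)² = 4.000
te_Task 6 = (4 + 4·6 + 8)/6 = 36/6 = 6; σ²_Task 6 = ((8−4)/6)² = 0.444

Forward pass:
ES_Task 1 = 0; EF_Task 1 = 14
ES_Task 2 = 14; EF_Task 2 = 14+3 = 17
ES_Task 3 = max(EF_Task 1=14, EF_Task 2=17) = 17; EF_Task 3 = 17+2 = 19
ES_Task 4 = 14; EF_Task 4 = 14+7 = 21
ES_Task 5 = 17; EF_Task 5 = 17+14 = 31
ES_Task 6 = max(EF_Task 3=19, EF_Task 4=21, EF_Task 5=31) = 31; EF_Task 6 = 31+6 = 37
Expected project duration μ = 37 days. Critical path: Task 1 → Task 2 → Task 5 → Task 6.

Variance along critical path = 11.111 + 0.111 + 4.000 + 0.444 = 15.667; σ = √15.667 = 3.958 days.
Z = (41 − 37) / 3.958 = 1.011
P(T ≤ 41) = Φ(1.011) ≈ 0.844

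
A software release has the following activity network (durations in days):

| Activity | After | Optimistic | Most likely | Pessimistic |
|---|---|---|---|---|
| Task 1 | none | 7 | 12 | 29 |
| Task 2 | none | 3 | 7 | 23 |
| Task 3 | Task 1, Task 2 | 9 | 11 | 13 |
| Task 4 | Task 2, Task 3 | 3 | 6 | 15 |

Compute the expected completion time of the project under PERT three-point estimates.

te_Task 1 = (7 + 4·12 + 29)/6 = 84/6 = 14
te_Task 2 = (3 + 4·7 + 23)/6 = 54/6 = 9
te_Task 3 = (9 + 4·11 + 13)/6 = 66/6 = 11
te_Task 4 = (3 + 4·6 + 15)/6 = 42/6 = 7

Forward pass:
ES_Task 1 = 0; EF_Task 1 = 14
ES_Task 2 = 0; EF_Task 2 = 9
ES_Task 3 = max(EF_Task 1=14, EF_Task 2=9) = 14; EF_Task 3 = 14+11 = 25
ES_Task 4 = max(EF_Task 2=9, EF_Task 3=25) = 25; EF_Task 4 = 25+7 = 32
Expected project duration μ = 32 days. Critical path: Task 1 → Task 3 → Task 4.

32 days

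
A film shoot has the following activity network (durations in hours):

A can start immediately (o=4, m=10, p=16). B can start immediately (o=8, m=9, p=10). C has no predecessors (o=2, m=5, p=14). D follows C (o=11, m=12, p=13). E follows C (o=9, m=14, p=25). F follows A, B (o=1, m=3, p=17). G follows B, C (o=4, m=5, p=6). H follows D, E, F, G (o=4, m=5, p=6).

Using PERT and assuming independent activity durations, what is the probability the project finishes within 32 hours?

te_A = (4 + 4·10 + 16)/6 = 60/6 = 10; σ²_A = ((16−4)/6)² = 4.000
te_B = (8 + 4·9 + 10)/6 = 54/6 = 9; σ²_B = ((10−8)/6)² = 0.111
te_C = (2 + 4·5 + 14)/6 = 36/6 = 6; σ²_C = ((14−2)/6)² = 4.000
te_D = (11 + 4·12 + 13)/6 = 72/6 = 12; σ²_D = ((13−11)/6)² = 0.111
te_E = (9 + 4·14 + 25)/6 = 90/6 = 15; σ²_E = ((25−9)/6)² = 7.111
te_F = (1 + 4·3 + 17)/6 = 30/6 = 5; σ²_F = ((17−1)/6)² = 7.111
te_G = (4 + 4·5 + 6)/6 = 30/6 = 5; σ²_G = ((6−4)/6)² = 0.111
te_H = (4 + 4·5 + 6)/6 = 30/6 = 5; σ²_H = ((6−4)/6)² = 0.111

Forward pass:
ES_A = 0; EF_A = 10
ES_B = 0; EF_B = 9
ES_C = 0; EF_C = 6
ES_D = 6; EF_D = 6+12 = 18
ES_E = 6; EF_E = 6+15 = 21
ES_F = max(EF_A=10, EF_B=9) = 10; EF_F = 10+5 = 15
ES_G = max(EF_B=9, EF_C=6) = 9; EF_G = 9+5 = 14
ES_H = max(EF_D=18, EF_E=21, EF_F=15, EF_G=14) = 21; EF_H = 21+5 = 26
Expected project duration μ = 26 hours. Critical path: C → E → H.

Variance along critical path = 4.000 + 7.111 + 0.111 = 11.222; σ = √11.222 = 3.350 hours.
Z = (32 − 26) / 3.350 = 1.791
P(T ≤ 32) = Φ(1.791) ≈ 0.963

0.963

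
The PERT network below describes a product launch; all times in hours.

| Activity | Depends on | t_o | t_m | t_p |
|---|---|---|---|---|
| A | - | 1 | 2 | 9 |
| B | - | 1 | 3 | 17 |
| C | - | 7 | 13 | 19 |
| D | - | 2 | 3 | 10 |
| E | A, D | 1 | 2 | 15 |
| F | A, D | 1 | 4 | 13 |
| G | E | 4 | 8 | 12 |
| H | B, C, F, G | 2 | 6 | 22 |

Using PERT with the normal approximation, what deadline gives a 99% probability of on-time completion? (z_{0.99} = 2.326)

te_A = (1 + 4·2 + 9)/6 = 18/6 = 3; σ²_A = ((9−1)/6)² = 1.778
te_B = (1 + 4·3 + 17)/6 = 30/6 = 5; σ²_B = ((17−1)/6)² = 7.111
te_C = (7 + 4·13 + 19)/6 = 78/6 = 13; σ²_C = ((19−7)/6)² = 4.000
te_D = (2 + 4·3 + 10)/6 = 24/6 = 4; σ²_D = ((10−2)/6)² = 1.778
te_E = (1 + 4·2 + 15)/6 = 24/6 = 4; σ²_E = ((15−1)/6)² = 5.444
te_F = (1 + 4·4 + 13)/6 = 30/6 = 5; σ²_F = ((13−1)/6)² = 4.000
te_G = (4 + 4·8 + 12)/6 = 48/6 = 8; σ²_G = ((12−4)/6)² = 1.778
te_H = (2 + 4·6 + 22)/6 = 48/6 = 8; σ²_H = ((22−2)/6)² = 11.111

Forward pass:
ES_A = 0; EF_A = 3
ES_B = 0; EF_B = 5
ES_C = 0; EF_C = 13
ES_D = 0; EF_D = 4
ES_E = max(EF_A=3, EF_D=4) = 4; EF_E = 4+4 = 8
ES_F = max(EF_A=3, EF_D=4) = 4; EF_F = 4+5 = 9
ES_G = 8; EF_G = 8+8 = 16
ES_H = max(EF_B=5, EF_C=13, EF_F=9, EF_G=16) = 16; EF_H = 16+8 = 24
Expected project duration μ = 24 hours. Critical path: D → E → G → H.

Variance along critical path = 1.778 + 5.444 + 1.778 + 11.111 = 20.111; σ = 4.485 hours.
D = μ + z·σ = 24 + 2.326·4.485 = 34.4 hours

34.4 hours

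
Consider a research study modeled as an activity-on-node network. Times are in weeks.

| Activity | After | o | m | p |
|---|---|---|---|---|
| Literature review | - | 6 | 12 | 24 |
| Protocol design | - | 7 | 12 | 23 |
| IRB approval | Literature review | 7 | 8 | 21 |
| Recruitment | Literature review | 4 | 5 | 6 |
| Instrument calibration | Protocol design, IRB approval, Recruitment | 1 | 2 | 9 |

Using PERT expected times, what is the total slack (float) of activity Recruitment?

te_Literature review = (6 + 4·12 + 24)/6 = 78/6 = 13
te_Protocol design = (7 + 4·12 + 23)/6 = 78/6 = 13
te_IRB approval = (7 + 4·8 + 21)/6 = 60/6 = 10
te_Recruitment = (4 + 4·5 + 6)/6 = 30/6 = 5
te_Instrument calibration = (1 + 4·2 + 9)/6 = 18/6 = 3

Forward pass:
ES_Literature review = 0; EF_Literature review = 13
ES_Protocol design = 0; EF_Protocol design = 13
ES_IRB approval = 13; EF_IRB approval = 13+10 = 23
ES_Recruitment = 13; EF_Recruitment = 13+5 = 18
ES_Instrument calibration = max(EF_Protocol design=13, EF_IRB approval=23, EF_Recruitment=18) = 23; EF_Instrument calibration = 23+3 = 26
Expected project duration μ = 26 weeks. Critical path: Literature review → IRB approval → Instrument calibration.

Backward pass:
LF_Instrument calibration = 26; LS_Instrument calibration = 26−3 = 23
LF_Recruitment = LS_Instrument calibration = 23; LS_Recruitment = 23−5 = 18
LF_IRB approval = LS_Instrument calibration = 23; LS_IRB approval = 23−10 = 13
LF_Protocol design = LS_Instrument calibration = 23; LS_Protocol design = 23−13 = 10
LF_Literature review = min(LS_IRB approval=13, LS_Recruitment=18) = 13; LS_Literature review = 13−13 = 0
Slack_Recruitment = LS_Recruitment − ES_Recruitment = 18 − 13 = 5

5 weeks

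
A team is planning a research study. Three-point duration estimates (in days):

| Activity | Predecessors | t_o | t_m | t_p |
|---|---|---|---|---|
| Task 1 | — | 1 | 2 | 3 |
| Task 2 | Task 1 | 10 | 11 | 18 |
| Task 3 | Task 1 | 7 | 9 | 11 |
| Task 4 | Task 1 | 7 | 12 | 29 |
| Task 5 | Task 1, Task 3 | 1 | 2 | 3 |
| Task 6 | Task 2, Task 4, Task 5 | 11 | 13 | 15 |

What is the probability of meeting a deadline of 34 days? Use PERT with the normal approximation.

0.909

te_Task 1 = (1 + 4·2 + 3)/6 = 12/6 = 2; σ²_Task 1 = ((3−1)/6)² = 0.111
te_Task 2 = (10 + 4·11 + 18)/6 = 72/6 = 12; σ²_Task 2 = ((18−10)/6)² = 1.778
te_Task 3 = (7 + 4·9 + 11)/6 = 54/6 = 9; σ²_Task 3 = ((11−7)/6)² = 0.444
te_Task 4 = (7 + 4·12 + 29)/6 = 84/6 = 14; σ²_Task 4 = ((29−7)/6)² = 13.444
te_Task 5 = (1 + 4·2 + 3)/6 = 12/6 = 2; σ²_Task 5 = ((3−1)/6)² = 0.111
te_Task 6 = (11 + 4·13 + 15)/6 = 78/6 = 13; σ²_Task 6 = ((15−11)/6)² = 0.444

Forward pass:
ES_Task 1 = 0; EF_Task 1 = 2
ES_Task 2 = 2; EF_Task 2 = 2+12 = 14
ES_Task 3 = 2; EF_Task 3 = 2+9 = 11
ES_Task 4 = 2; EF_Task 4 = 2+14 = 16
ES_Task 5 = max(EF_Task 1=2, EF_Task 3=11) = 11; EF_Task 5 = 11+2 = 13
ES_Task 6 = max(EF_Task 2=14, EF_Task 4=16, EF_Task 5=13) = 16; EF_Task 6 = 16+13 = 29
Expected project duration μ = 29 days. Critical path: Task 1 → Task 4 → Task 6.

Variance along critical path = 0.111 + 13.444 + 0.444 = 14.000; σ = √14.000 = 3.742 days.
Z = (34 − 29) / 3.742 = 1.336
P(T ≤ 34) = Φ(1.336) ≈ 0.909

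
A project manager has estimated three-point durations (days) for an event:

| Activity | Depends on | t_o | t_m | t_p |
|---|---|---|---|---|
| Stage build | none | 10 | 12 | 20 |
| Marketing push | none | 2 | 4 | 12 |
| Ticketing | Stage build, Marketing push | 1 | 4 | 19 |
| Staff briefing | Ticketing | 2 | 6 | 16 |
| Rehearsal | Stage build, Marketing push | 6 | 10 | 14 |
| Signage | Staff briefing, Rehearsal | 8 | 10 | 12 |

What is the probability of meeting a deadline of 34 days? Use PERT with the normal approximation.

0.317

te_Stage build = (10 + 4·12 + 20)/6 = 78/6 = 13; σ²_Stage build = ((20−10)/6)² = 2.778
te_Marketing push = (2 + 4·4 + 12)/6 = 30/6 = 5; σ²_Marketing push = ((12−2)/6)² = 2.778
te_Ticketing = (1 + 4·4 + 19)/6 = 36/6 = 6; σ²_Ticketing = ((19−1)/6)² = 9.000
te_Staff briefing = (2 + 4·6 + 16)/6 = 42/6 = 7; σ²_Staff briefing = ((16−2)/6)² = 5.444
te_Rehearsal = (6 + 4·10 + 14)/6 = 60/6 = 10; σ²_Rehearsal = ((14−6)/6)² = 1.778
te_Signage = (8 + 4·10 + 12)/6 = 60/6 = 10; σ²_Signage = ((12−8)/6)² = 0.444

Forward pass:
ES_Stage build = 0; EF_Stage build = 13
ES_Marketing push = 0; EF_Marketing push = 5
ES_Ticketing = max(EF_Stage build=13, EF_Marketing push=5) = 13; EF_Ticketing = 13+6 = 19
ES_Staff briefing = 19; EF_Staff briefing = 19+7 = 26
ES_Rehearsal = max(EF_Stage build=13, EF_Marketing push=5) = 13; EF_Rehearsal = 13+10 = 23
ES_Signage = max(EF_Staff briefing=26, EF_Rehearsal=23) = 26; EF_Signage = 26+10 = 36
Expected project duration μ = 36 days. Critical path: Stage build → Ticketing → Staff briefing → Signage.

Variance along critical path = 2.778 + 9.000 + 5.444 + 0.444 = 17.667; σ = √17.667 = 4.203 days.
Z = (34 − 36) / 4.203 = -0.476
P(T ≤ 34) = Φ(-0.476) ≈ 0.317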